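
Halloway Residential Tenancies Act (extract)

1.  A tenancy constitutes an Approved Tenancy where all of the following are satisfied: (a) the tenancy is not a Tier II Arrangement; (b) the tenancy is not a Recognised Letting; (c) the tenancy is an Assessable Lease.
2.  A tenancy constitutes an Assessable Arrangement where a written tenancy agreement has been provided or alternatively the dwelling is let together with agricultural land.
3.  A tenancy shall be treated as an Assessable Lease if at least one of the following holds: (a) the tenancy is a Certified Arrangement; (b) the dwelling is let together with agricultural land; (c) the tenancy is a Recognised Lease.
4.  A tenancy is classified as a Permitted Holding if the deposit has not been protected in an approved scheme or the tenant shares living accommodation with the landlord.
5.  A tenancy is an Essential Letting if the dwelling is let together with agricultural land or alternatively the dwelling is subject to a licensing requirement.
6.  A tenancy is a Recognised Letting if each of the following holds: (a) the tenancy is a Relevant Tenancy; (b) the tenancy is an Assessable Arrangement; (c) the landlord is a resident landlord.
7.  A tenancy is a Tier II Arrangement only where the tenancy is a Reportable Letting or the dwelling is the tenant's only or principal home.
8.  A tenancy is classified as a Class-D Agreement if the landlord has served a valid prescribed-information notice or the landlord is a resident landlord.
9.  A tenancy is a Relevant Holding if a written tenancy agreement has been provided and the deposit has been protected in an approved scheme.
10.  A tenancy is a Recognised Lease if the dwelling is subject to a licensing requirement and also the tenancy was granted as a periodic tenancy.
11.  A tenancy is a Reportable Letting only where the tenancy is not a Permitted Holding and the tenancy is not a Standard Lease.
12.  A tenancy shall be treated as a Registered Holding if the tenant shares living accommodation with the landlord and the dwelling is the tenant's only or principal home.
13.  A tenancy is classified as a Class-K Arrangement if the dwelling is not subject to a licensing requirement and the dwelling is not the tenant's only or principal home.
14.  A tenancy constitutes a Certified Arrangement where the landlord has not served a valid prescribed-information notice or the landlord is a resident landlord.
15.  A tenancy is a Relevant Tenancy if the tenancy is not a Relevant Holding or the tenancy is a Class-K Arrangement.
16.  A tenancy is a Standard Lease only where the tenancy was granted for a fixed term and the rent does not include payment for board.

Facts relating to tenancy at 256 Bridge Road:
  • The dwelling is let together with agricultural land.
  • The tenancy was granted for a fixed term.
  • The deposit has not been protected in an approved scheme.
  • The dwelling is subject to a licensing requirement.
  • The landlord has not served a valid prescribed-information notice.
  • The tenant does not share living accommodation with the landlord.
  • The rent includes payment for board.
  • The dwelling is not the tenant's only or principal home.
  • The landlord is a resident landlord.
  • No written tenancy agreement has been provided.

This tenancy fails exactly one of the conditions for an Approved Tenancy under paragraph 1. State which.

Under paragraph 4: the deposit has not been protected in an approved scheme? yes; or the tenant shares living accommodation with the landlord? no. So the tenancy is a Permitted Holding.
Under paragraph 16: the tenancy was granted for a fixed term? yes; and the rent does not include payment for board? no. So the tenancy is not a Standard Lease.
Under paragraph 11: not a Permitted Holding (paragraph 4)? no; and not a Standard Lease (paragraph 16)? yes. So the tenancy is not a Reportable Letting.
Under paragraph 7: Reportable Letting (paragraph 11)? no; or the dwelling is the tenant's only or principal home? no. So the tenancy is not a Tier II Arrangement.
Under paragraph 9: a written tenancy agreement has been provided? no; and the deposit has been protected in an approved scheme? no. So the tenancy is not a Relevant Holding.
Under paragraph 13: the dwelling is not subject to a licensing requirement? no; and the dwelling is not the tenant's only or principal home? yes. So the tenancy is not a Class-K Arrangement.
Under paragraph 15: not a Relevant Holding (paragraph 9)? yes; or Class-K Arrangement (paragraph 13)? no. So the tenancy is a Relevant Tenancy.
Under paragraph 2: a written tenancy agreement has been provided? no; or the dwelling is let together with agricultural land? yes. So the tenancy is an Assessable Arrangement.
Under paragraph 6: Relevant Tenancy (paragraph 15)? yes; and Assessable Arrangement (paragraph 2)? yes; and the landlord is a resident landlord? yes. So the tenancy is a Recognised Letting.
Under paragraph 14: the landlord has not served a valid prescribed-information notice? yes; or the landlord is a resident landlord? yes. So the tenancy is a Certified Arrangement.
Under paragraph 10: the dwelling is subject to a licensing requirement? yes; and the tenancy was granted as a periodic tenancy? no. So the tenancy is not a Recognised Lease.
Under paragraph 3: Certified Arrangement (paragraph 14)? yes; or the dwelling is let together with agricultural land? yes; or Recognised Lease (paragraph 10)? no. So the tenancy is an Assessable Lease.
Under paragraph 1: not a Tier II Arrangement (paragraph 7)? yes; and not a Recognised Letting (paragraph 6)? no; and Assessable Lease (paragraph 3)? yes. So the tenancy is not an Approved Tenancy.

Recognised Letting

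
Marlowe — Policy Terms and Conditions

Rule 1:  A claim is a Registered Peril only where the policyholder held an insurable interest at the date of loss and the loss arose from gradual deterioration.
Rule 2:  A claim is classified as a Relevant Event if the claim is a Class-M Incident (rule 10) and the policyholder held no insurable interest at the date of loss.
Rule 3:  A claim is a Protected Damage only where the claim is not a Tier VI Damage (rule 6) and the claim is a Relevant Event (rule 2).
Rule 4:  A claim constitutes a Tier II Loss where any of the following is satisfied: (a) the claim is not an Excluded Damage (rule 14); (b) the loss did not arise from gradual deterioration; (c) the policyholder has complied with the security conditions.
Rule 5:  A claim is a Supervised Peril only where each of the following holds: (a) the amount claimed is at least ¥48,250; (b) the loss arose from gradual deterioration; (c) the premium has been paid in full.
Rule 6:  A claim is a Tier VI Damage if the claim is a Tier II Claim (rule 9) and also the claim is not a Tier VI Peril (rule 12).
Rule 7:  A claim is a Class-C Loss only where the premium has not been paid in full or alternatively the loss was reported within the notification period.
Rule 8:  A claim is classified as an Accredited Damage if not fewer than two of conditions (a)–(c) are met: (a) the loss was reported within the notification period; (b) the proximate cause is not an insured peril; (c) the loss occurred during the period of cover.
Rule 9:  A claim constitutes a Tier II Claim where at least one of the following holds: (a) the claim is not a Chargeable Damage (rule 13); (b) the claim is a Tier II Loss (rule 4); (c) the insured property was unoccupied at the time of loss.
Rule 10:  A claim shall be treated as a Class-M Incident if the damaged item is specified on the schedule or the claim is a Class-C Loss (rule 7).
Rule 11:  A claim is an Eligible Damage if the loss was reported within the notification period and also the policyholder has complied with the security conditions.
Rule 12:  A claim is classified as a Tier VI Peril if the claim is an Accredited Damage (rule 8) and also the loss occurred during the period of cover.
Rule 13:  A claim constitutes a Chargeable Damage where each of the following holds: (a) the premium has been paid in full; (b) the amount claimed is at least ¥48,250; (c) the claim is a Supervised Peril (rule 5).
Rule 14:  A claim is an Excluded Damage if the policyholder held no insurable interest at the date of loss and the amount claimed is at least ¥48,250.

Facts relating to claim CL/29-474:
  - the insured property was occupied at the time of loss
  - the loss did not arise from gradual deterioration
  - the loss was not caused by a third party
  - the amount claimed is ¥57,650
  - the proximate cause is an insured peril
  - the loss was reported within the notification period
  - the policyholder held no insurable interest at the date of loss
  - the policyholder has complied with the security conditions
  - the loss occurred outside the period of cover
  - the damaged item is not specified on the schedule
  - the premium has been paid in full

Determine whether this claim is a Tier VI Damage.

Under rule 5: amount claimed: ¥57,650 ≥ ¥48,250? yes; and the loss arose from gradual deterioration? no; and the premium has been paid in full? yes. So the claim is not a Supervised Peril.
Under rule 13: the premium has been paid in full? yes; and amount claimed: ¥57,650 ≥ ¥48,250? yes; and Supervised Peril (rule 5)? no. So the claim is not a Chargeable Damage.
Under rule 14: the policyholder held no insurable interest at the date of loss? yes; and amount claimed: ¥57,650 ≥ ¥48,250? yes. So the claim is an Excluded Damage.
Under rule 4: not an Excluded Damage (rule 14)? no; or the loss did not arise from gradual deterioration? yes; or the policyholder has complied with the security conditions? yes. So the claim is a Tier II Loss.
Under rule 9: not a Chargeable Damage (rule 13)? yes; or Tier II Loss (rule 4)? yes; or the insured property was unoccupied at the time of loss? no. So the claim is a Tier II Claim.
Under rule 8: the loss was reported within the notification period? yes; the proximate cause is not an insured peril? no; the loss occurred during the period of cover? no — 1 of 3 hold (need ≥2) → not satisfied.
Under rule 12: Accredited Damage (rule 8)? no; and the loss occurred during the period of cover? no. So the claim is not a Tier VI Peril.
Under rule 6: Tier II Claim (rule 9)? yes; and not a Tier VI Peril (rule 12)? yes. So the claim is a Tier VI Damage.

Yes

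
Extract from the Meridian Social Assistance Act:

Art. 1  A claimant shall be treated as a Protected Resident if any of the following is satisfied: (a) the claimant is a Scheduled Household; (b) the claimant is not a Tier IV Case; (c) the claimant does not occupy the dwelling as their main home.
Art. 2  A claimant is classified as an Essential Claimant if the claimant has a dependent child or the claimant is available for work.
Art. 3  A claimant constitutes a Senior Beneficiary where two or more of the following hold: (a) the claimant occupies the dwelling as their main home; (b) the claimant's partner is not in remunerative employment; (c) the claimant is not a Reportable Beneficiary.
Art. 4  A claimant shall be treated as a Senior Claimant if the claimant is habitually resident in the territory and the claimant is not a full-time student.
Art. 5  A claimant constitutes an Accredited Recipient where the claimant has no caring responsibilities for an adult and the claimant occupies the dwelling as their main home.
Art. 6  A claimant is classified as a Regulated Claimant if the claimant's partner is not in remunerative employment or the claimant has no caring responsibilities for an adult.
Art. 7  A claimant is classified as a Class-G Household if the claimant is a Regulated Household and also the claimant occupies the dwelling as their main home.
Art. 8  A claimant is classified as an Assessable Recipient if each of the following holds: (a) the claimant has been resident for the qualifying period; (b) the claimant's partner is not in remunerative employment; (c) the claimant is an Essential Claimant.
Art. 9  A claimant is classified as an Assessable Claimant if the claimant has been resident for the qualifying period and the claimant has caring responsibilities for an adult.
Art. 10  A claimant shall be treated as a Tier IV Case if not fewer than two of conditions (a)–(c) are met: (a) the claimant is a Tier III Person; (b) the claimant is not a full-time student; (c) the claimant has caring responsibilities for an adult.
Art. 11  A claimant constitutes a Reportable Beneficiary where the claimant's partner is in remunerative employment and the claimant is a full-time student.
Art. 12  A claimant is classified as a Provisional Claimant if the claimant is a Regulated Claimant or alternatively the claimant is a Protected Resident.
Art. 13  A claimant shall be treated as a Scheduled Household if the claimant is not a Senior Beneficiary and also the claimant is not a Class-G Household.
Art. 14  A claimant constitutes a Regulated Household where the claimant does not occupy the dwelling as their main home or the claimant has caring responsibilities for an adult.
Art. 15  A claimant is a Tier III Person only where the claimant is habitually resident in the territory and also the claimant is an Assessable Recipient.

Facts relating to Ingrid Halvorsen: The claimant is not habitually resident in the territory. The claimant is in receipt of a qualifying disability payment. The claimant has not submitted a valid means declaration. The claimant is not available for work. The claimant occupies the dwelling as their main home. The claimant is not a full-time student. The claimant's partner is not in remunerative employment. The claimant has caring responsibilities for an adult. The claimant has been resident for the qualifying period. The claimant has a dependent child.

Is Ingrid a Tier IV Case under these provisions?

Yes

article 2 — Essential Claimant: [the claimant has a dependent child? yes] OR [the claimant is available for work? no] → satisfied.
article 8 — Assessable Recipient: [the claimant has been resident for the qualifying period? yes] AND [the claimant's partner is not in remunerative employment? yes] AND [Essential Claimant (article 2)? yes] → satisfied.
article 15 — Tier III Person: [the claimant is habitually resident in the territory? no] AND [Assessable Recipient (article 8)? yes] → not satisfied.
article 10 — Tier IV Case: Tier III Person (article 15)? no; the claimant is not a full-time student? yes; the claimant has caring responsibilities for an adult? yes — 2 of 3 hold (need ≥2) → satisfied.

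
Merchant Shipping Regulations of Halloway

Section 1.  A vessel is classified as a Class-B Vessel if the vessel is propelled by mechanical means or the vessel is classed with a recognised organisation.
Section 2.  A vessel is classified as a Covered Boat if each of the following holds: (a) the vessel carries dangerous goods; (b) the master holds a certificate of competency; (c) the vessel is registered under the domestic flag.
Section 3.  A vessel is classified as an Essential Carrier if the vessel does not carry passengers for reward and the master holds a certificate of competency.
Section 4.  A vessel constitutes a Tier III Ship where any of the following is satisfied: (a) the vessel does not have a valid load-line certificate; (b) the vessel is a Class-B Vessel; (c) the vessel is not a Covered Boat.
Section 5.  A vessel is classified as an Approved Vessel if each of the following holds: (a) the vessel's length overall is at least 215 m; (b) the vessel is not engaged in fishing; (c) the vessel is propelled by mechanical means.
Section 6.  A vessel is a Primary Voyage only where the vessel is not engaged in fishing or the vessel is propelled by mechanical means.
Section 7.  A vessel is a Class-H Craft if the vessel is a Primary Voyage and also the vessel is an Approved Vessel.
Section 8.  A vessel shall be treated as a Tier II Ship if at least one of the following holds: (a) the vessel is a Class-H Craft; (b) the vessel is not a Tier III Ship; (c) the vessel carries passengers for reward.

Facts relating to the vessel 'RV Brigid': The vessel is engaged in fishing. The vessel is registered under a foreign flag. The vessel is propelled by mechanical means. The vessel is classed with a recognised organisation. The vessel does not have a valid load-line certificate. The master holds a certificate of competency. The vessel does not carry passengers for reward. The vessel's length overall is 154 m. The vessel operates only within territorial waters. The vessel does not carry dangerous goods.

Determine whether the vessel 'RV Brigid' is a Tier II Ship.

section 6 — Primary Voyage: [the vessel is not engaged in fishing? no] OR [the vessel is propelled by mechanical means? yes] → satisfied.
section 5 — Approved Vessel: [vessel's length overall: 154 m ≥ 215 m? no] AND [the vessel is not engaged in fishing? no] AND [the vessel is propelled by mechanical means? yes] → not satisfied.
section 7 — Class-H Craft: [Primary Voyage (section 6)? yes] AND [Approved Vessel (section 5)? no] → not satisfied.
section 1 — Class-B Vessel: [the vessel is propelled by mechanical means? yes] OR [the vessel is classed with a recognised organisation? yes] → satisfied.
section 2 — Covered Boat: [the vessel carries dangerous goods? no] AND [the master holds a certificate of competency? yes] AND [the vessel is registered under the domestic flag? no] → not satisfied.
section 4 — Tier III Ship: [the vessel does not have a valid load-line certificate? yes] OR [Class-B Vessel (section 1)? yes] OR [not a Covered Boat (section 2)? yes] → satisfied.
section 8 — Tier II Ship: [Class-H Craft (section 7)? no] OR [not a Tier III Ship (section 4)? no] OR [the vessel carries passengers for reward? no] → not satisfied.

No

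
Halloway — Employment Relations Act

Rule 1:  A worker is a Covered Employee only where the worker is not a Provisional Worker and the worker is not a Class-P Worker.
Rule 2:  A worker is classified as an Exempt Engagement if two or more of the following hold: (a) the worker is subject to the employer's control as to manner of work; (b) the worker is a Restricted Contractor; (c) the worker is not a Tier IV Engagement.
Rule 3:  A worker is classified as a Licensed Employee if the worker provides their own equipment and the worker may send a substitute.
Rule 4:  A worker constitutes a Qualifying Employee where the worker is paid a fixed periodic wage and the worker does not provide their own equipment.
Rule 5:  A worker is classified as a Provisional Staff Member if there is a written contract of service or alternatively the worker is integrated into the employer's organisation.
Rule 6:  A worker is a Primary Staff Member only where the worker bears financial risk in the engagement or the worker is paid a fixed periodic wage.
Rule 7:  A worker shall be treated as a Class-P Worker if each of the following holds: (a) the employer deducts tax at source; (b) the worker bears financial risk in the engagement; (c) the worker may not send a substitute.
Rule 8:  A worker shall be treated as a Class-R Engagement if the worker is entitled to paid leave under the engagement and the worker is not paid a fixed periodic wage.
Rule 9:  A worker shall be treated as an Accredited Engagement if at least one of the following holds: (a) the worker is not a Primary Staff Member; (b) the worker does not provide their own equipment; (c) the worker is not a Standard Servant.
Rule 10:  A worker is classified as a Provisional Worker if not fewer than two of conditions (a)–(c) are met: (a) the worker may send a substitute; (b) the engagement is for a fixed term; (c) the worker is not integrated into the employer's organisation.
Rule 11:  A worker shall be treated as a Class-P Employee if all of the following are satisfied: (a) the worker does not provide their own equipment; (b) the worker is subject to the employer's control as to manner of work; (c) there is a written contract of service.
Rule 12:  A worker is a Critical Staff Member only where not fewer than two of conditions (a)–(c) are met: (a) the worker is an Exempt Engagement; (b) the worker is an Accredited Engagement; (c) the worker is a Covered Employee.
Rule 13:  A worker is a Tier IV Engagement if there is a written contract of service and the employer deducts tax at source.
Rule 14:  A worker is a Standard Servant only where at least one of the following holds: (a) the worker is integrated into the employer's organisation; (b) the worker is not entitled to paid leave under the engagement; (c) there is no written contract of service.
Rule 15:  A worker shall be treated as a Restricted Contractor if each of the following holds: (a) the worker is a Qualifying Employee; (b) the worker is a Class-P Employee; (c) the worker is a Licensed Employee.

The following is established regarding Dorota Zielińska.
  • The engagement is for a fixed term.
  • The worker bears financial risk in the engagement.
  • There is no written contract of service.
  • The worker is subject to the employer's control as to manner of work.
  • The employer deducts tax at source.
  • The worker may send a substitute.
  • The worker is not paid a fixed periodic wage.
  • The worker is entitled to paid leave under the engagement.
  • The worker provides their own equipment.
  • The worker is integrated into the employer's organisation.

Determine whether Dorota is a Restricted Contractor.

rule 4 — Qualifying Employee: [the worker is paid a fixed periodic wage? no] AND [the worker does not provide their own equipment? no] → not satisfied.
rule 11 — Class-P Employee: [the worker does not provide their own equipment? no] AND [the worker is subject to the employer's control as to manner of work? yes] AND [there is a written contract of service? no] → not satisfied.
rule 3 — Licensed Employee: [the worker provides their own equipment? yes] AND [the worker may send a substitute? yes] → satisfied.
rule 15 — Restricted Contractor: [Qualifying Employee (rule 4)? no] AND [Class-P Employee (rule 11)? no] AND [Licensed Employee (rule 3)? yes] → not satisfied.

No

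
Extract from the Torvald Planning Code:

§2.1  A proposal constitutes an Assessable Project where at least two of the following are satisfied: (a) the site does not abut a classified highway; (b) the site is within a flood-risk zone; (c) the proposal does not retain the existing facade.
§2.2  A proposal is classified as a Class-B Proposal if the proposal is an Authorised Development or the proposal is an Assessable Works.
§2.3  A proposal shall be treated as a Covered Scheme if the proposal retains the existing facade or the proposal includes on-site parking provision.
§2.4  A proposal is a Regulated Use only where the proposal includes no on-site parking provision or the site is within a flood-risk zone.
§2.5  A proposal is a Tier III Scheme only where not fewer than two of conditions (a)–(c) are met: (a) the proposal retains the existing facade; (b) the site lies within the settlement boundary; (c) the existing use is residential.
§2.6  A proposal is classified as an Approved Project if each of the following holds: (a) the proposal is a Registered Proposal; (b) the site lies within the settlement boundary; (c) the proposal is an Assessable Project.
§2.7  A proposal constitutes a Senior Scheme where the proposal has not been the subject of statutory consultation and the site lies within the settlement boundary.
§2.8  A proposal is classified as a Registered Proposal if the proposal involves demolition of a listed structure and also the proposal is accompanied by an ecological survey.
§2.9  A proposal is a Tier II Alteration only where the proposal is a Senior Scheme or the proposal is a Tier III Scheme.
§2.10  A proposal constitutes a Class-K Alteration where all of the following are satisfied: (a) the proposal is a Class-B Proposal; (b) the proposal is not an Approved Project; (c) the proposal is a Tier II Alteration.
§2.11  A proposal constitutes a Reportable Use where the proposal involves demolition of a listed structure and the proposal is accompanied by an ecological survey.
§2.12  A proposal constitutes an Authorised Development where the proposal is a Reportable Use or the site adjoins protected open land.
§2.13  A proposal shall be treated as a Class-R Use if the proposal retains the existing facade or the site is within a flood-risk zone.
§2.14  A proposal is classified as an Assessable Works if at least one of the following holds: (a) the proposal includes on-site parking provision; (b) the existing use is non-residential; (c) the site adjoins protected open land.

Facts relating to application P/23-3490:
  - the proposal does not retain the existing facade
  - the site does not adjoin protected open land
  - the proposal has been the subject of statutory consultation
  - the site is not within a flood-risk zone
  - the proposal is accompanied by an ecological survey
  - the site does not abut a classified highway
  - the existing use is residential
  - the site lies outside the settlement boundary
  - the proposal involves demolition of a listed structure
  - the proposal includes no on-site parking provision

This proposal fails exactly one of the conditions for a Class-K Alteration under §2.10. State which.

§2.11 — Reportable Use: [the proposal involves demolition of a listed structure? yes] AND [the proposal is accompanied by an ecological survey? yes] → satisfied.
§2.12 — Authorised Development: [Reportable Use (§2.11)? yes] OR [the site adjoins protected open land? no] → satisfied.
§2.14 — Assessable Works: [the proposal includes on-site parking provision? no] OR [the existing use is non-residential? no] OR [the site adjoins protected open land? no] → not satisfied.
§2.2 — Class-B Proposal: [Authorised Development (§2.12)? yes] OR [Assessable Works (§2.14)? no] → satisfied.
§2.8 — Registered Proposal: [the proposal involves demolition of a listed structure? yes] AND [the proposal is accompanied by an ecological survey? yes] → satisfied.
§2.1 — Assessable Project: the site does not abut a classified highway? yes; the site is within a flood-risk zone? no; the proposal does not retain the existing facade? yes — 2 of 3 hold (need ≥2) → satisfied.
§2.6 — Approved Project: [Registered Proposal (§2.8)? yes] AND [the site lies within the settlement boundary? no] AND [Assessable Project (§2.1)? yes] → not satisfied.
§2.7 — Senior Scheme: [the proposal has not been the subject of statutory consultation? no] AND [the site lies within the settlement boundary? no] → not satisfied.
§2.5 — Tier III Scheme: the proposal retains the existing facade? no; the site lies within the settlement boundary? no; the existing use is residential? yes — 1 of 3 hold (need ≥2) → not satisfied.
§2.9 — Tier II Alteration: [Senior Scheme (§2.7)? no] OR [Tier III Scheme (§2.5)? no] → not satisfied.
§2.10 — Class-K Alteration: [Class-B Proposal (§2.2)? yes] AND [not an Approved Project (§2.6)? yes] AND [Tier II Alteration (§2.9)? no] → not satisfied.

Tier II Alteration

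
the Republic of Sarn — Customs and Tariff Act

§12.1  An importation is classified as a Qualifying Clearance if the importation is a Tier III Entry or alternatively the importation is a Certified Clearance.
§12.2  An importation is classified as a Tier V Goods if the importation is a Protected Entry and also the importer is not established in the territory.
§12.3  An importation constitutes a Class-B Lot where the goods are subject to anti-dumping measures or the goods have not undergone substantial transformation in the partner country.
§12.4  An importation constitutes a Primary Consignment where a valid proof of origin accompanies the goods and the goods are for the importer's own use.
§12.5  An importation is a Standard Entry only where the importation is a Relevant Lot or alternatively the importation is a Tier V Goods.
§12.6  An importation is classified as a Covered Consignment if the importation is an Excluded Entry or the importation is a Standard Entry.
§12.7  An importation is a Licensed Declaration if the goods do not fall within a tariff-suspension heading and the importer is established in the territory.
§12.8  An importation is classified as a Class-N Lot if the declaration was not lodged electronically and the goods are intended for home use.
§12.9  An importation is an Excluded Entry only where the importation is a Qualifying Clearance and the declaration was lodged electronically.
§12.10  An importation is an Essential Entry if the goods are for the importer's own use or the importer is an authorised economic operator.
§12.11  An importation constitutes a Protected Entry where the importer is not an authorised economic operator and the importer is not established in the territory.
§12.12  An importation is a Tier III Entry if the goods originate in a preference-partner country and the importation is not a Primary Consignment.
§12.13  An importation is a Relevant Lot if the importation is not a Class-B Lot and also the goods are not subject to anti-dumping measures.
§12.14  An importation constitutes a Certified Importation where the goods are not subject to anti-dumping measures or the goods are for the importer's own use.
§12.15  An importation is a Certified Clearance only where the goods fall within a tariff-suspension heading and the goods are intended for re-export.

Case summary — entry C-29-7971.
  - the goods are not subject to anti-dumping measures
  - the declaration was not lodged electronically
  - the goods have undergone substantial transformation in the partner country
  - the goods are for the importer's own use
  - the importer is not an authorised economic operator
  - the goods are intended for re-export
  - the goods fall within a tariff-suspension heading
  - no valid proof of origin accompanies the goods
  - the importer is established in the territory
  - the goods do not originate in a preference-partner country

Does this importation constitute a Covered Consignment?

§12.4 — Primary Consignment: [a valid proof of origin accompanies the goods? no] AND [the goods are for the importer's own use? yes] → not satisfied.
§12.12 — Tier III Entry: [the goods originate in a preference-partner country? no] AND [not a Primary Consignment (§12.4)? yes] → not satisfied.
§12.15 — Certified Clearance: [the goods fall within a tariff-suspension heading? yes] AND [the goods are intended for re-export? yes] → satisfied.
§12.1 — Qualifying Clearance: [Tier III Entry (§12.12)? no] OR [Certified Clearance (§12.15)? yes] → satisfied.
§12.9 — Excluded Entry: [Qualifying Clearance (§12.1)? yes] AND [the declaration was lodged electronically? no] → not satisfied.
§12.3 — Class-B Lot: [the goods are subject to anti-dumping measures? no] OR [the goods have not undergone substantial transformation in the partner country? no] → not satisfied.
§12.13 — Relevant Lot: [not a Class-B Lot (§12.3)? yes] AND [the goods are not subject to anti-dumping measures? yes] → satisfied.
§12.11 — Protected Entry: [the importer is not an authorised economic operator? yes] AND [the importer is not established in the territory? no] → not satisfied.
§12.2 — Tier V Goods: [Protected Entry (§12.11)? no] AND [the importer is not established in the territory? no] → not satisfied.
§12.5 — Standard Entry: [Relevant Lot (§12.13)? yes] OR [Tier V Goods (§12.2)? no] → satisfied.
§12.6 — Covered Consignment: [Excluded Entry (§12.9)? no] OR [Standard Entry (§12.5)? yes] → satisfied.

Yes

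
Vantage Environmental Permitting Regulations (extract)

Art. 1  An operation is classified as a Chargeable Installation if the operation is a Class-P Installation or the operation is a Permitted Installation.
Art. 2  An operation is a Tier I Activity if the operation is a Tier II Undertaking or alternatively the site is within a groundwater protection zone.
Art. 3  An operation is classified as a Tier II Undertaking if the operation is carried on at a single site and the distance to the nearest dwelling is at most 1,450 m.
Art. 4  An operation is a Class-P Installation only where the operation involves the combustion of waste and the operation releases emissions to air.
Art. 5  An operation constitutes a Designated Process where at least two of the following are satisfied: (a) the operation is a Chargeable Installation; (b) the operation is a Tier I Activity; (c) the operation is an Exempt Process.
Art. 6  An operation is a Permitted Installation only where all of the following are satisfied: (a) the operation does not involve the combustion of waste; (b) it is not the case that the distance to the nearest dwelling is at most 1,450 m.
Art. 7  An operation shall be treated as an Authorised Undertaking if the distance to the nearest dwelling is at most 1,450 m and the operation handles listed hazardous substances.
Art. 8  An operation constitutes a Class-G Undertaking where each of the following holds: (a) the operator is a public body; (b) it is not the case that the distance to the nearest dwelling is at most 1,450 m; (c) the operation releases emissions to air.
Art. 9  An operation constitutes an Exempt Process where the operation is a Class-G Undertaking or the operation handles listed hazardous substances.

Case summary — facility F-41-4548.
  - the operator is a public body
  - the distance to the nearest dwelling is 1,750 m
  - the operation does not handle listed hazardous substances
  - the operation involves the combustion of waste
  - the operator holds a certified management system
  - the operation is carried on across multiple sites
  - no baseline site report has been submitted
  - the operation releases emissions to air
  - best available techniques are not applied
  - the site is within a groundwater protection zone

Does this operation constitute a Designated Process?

Yes

Under article 4: the operation involves the combustion of waste? yes; and the operation releases emissions to air? yes. So the operation is a Class-P Installation.
Under article 6: the operation does not involve the combustion of waste? no; and distance to the nearest dwelling: 1,750 m ≤ 1,450 m? no, so negated condition yes. So the operation is not a Permitted Installation.
Under article 1: Class-P Installation (article 4)? yes; or Permitted Installation (article 6)? no. So the operation is a Chargeable Installation.
Under article 3: the operation is carried on at a single site? no; and distance to the nearest dwelling: 1,750 m ≤ 1,450 m? no. So the operation is not a Tier II Undertaking.
Under article 2: Tier II Undertaking (article 3)? no; or the site is within a groundwater protection zone? yes. So the operation is a Tier I Activity.
Under article 8: the operator is a public body? yes; and distance to the nearest dwelling: 1,750 m ≤ 1,450 m? no, so negated condition yes; and the operation releases emissions to air? yes. So the operation is a Class-G Undertaking.
Under article 9: Class-G Undertaking (article 8)? yes; or the operation handles listed hazardous substances? no. So the operation is an Exempt Process.
Under article 5: Chargeable Installation (article 1)? yes; Tier I Activity (article 2)? yes; Exempt Process (article 9)? yes — 3 of 3 hold (need ≥2) → satisfied.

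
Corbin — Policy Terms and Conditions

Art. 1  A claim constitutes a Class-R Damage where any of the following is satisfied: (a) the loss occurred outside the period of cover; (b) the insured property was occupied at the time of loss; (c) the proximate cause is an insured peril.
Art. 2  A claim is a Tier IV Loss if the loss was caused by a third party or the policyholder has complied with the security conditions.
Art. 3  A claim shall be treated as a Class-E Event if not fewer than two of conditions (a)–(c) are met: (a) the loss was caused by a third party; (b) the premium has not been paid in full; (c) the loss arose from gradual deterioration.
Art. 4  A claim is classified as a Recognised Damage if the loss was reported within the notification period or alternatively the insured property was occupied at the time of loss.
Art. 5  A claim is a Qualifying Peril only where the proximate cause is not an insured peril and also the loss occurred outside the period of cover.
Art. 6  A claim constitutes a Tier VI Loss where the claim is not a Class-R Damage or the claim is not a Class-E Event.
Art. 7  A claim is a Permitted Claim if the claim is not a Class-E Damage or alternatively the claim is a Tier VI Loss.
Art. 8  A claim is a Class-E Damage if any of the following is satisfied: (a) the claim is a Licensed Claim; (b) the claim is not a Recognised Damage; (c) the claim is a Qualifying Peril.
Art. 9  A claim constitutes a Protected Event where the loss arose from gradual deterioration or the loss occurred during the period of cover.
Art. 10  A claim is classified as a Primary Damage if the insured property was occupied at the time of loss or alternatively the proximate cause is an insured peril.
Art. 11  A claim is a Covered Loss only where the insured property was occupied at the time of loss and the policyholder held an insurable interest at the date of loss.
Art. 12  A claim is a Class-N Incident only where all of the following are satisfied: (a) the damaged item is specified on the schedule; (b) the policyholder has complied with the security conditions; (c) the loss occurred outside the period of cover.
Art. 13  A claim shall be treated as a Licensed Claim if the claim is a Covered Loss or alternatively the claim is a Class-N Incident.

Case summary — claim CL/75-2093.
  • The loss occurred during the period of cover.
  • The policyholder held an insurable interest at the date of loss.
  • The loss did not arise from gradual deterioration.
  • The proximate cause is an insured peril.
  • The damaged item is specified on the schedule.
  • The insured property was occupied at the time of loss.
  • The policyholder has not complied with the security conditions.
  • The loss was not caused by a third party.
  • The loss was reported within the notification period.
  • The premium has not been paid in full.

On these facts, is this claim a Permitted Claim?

Yes

article 11 — Covered Loss: [the insured property was occupied at the time of loss? yes] AND [the policyholder held an insurable interest at the date of loss? yes] → satisfied.
article 12 — Class-N Incident: [the damaged item is specified on the schedule? yes] AND [the policyholder has complied with the security conditions? no] AND [the loss occurred outside the period of cover? no] → not satisfied.
article 13 — Licensed Claim: [Covered Loss (article 11)? yes] OR [Class-N Incident (article 12)? no] → satisfied.
article 4 — Recognised Damage: [the loss was reported within the notification period? yes] OR [the insured property was occupied at the time of loss? yes] → satisfied.
article 5 — Qualifying Peril: [the proximate cause is not an insured peril? no] AND [the loss occurred outside the period of cover? no] → not satisfied.
article 8 — Class-E Damage: [Licensed Claim (article 13)? yes] OR [not a Recognised Damage (article 4)? no] OR [Qualifying Peril (article 5)? no] → satisfied.
article 1 — Class-R Damage: [the loss occurred outside the period of cover? no] OR [the insured property was occupied at the time of loss? yes] OR [the proximate cause is an insured peril? yes] → satisfied.
article 3 — Class-E Event: the loss was caused by a third party? no; the premium has not been paid in full? yes; the loss arose from gradual deterioration? no — 1 of 3 hold (need ≥2) → not satisfied.
article 6 — Tier VI Loss: [not a Class-R Damage (article 1)? no] OR [not a Class-E Event (article 3)? yes] → satisfied.
article 7 — Permitted Claim: [not a Class-E Damage (article 8)? no] OR [Tier VI Loss (article 6)? yes] → satisfied.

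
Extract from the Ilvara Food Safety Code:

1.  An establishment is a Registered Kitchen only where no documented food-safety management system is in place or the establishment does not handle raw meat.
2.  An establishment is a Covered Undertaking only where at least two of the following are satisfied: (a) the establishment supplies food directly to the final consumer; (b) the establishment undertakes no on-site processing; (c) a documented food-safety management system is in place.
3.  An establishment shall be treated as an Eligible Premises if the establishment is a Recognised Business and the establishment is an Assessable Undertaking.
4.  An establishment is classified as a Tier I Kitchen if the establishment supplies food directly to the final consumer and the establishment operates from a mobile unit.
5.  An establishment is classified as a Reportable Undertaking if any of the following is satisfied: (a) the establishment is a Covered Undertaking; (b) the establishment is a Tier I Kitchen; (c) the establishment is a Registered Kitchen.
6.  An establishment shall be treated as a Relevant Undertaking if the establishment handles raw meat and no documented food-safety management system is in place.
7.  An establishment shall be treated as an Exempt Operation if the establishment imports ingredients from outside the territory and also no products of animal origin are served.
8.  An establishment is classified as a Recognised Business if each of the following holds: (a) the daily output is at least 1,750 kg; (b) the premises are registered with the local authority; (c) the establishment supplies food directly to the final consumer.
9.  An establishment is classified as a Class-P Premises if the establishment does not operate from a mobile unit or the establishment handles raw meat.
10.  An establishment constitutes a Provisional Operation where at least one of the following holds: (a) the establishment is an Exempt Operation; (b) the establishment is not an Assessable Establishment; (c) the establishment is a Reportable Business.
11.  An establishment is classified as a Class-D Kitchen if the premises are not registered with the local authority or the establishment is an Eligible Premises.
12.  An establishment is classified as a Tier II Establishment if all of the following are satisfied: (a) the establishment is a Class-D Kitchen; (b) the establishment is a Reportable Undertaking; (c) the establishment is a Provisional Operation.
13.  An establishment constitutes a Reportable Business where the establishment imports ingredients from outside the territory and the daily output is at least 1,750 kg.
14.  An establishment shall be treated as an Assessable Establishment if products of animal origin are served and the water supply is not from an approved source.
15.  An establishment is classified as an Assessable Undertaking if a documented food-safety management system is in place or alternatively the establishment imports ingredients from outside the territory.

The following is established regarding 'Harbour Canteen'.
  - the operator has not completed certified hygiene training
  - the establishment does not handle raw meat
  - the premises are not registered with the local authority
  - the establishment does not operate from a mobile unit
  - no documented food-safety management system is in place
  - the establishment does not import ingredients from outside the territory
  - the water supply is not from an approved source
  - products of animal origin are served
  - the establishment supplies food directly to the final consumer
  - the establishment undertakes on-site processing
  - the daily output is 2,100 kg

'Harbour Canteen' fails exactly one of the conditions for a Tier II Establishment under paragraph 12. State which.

paragraph 8 — Recognised Business: [daily output: 2,100 kg ≥ 1,750 kg? yes] AND [the premises are registered with the local authority? no] AND [the establishment supplies food directly to the final consumer? yes] → not satisfied.
paragraph 15 — Assessable Undertaking: [a documented food-safety management system is in place? no] OR [the establishment imports ingredients from outside the territory? no] → not satisfied.
paragraph 3 — Eligible Premises: [Recognised Business (paragraph 8)? no] AND [Assessable Undertaking (paragraph 15)? no] → not satisfied.
paragraph 11 — Class-D Kitchen: [the premises are not registered with the local authority? yes] OR [Eligible Premises (paragraph 3)? no] → satisfied.
paragraph 2 — Covered Undertaking: the establishment supplies food directly to the final consumer? yes; the establishment undertakes no on-site processing? no; a documented food-safety management system is in place? no — 1 of 3 hold (need ≥2) → not satisfied.
paragraph 4 — Tier I Kitchen: [the establishment supplies food directly to the final consumer? yes] AND [the establishment operates from a mobile unit? no] → not satisfied.
paragraph 1 — Registered Kitchen: [no documented food-safety management system is in place? yes] OR [the establishment does not handle raw meat? yes] → satisfied.
paragraph 5 — Reportable Undertaking: [Covered Undertaking (paragraph 2)? no] OR [Tier I Kitchen (paragraph 4)? no] OR [Registered Kitchen (paragraph 1)? yes] → satisfied.
paragraph 7 — Exempt Operation: [the establishment imports ingredients from outside the territory? no] AND [no products of animal origin are served? no] → not satisfied.
paragraph 14 — Assessable Establishment: [products of animal origin are served? yes] AND [the water supply is not from an approved source? yes] → satisfied.
paragraph 13 — Reportable Business: [the establishment imports ingredients from outside the territory? no] AND [daily output: 2,100 kg ≥ 1,750 kg? yes] → not satisfied.
paragraph 10 — Provisional Operation: [Exempt Operation (paragraph 7)? no] OR [not an Assessable Establishment (paragraph 14)? no] OR [Reportable Business (paragraph 13)? no] → not satisfied.
paragraph 12 — Tier II Establishment: [Class-D Kitchen (paragraph 11)? yes] AND [Reportable Undertaking (paragraph 5)? yes] AND [Provisional Operation (paragraph 10)? no] → not satisfied.

Provisional Operation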